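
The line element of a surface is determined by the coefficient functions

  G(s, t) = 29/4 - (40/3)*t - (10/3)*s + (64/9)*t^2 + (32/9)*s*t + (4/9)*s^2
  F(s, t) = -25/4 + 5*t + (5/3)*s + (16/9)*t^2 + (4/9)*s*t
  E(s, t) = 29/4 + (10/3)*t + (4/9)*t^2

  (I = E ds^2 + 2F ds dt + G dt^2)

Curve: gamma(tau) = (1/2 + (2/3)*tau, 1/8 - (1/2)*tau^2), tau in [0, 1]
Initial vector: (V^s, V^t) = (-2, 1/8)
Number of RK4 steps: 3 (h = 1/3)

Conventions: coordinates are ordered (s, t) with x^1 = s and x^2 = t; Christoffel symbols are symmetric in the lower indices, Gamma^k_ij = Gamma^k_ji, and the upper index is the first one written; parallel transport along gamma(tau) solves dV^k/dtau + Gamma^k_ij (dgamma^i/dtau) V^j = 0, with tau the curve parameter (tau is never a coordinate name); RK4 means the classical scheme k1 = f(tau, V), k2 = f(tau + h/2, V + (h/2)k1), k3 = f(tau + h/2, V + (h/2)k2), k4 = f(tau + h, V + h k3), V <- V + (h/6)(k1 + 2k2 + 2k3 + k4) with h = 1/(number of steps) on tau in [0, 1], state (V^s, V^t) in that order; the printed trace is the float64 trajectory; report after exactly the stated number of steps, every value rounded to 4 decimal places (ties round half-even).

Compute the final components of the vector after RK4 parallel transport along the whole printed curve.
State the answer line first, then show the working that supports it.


Answer: V^s = -2.1095, V^t = 0.2221

gamma'(tau) = (2/3, -tau); f(tau, V)^k = -Gamma^k_ij(gamma(tau)) gamma'^i(tau) V^j; h = 1/3; intermediate values shown to 6 dp
curve data and Christoffel symbols at the stage parameters:
  tau = 0.000000: gamma = (0.500000, 0.125000), gamma' = (0.666667, 0.000000); Gamma_sss = 0.000000, Gamma_sst = 0.156073, Gamma_stt = 0.624292, Gamma_tss = 0.000000, Gamma_tst = -0.110761, Gamma_ttt = -0.443046
  tau = 0.166667: gamma = (0.611111, 0.111111), gamma' = (0.666667, -0.166667); Gamma_sss = 0.000000, Gamma_sst = 0.158124, Gamma_stt = 0.632497, Gamma_tss = 0.000000, Gamma_tst = -0.110346, Gamma_ttt = -0.441383
  tau = 0.333333: gamma = (0.722222, 0.069444), gamma' = (0.666667, -0.333333); Gamma_sss = 0.000000, Gamma_sst = 0.156530, Gamma_stt = 0.626122, Gamma_tss = 0.000000, Gamma_tst = -0.112702, Gamma_ttt = -0.450808
  tau = 0.500000: gamma = (0.833333, 0.000000), gamma' = (0.666667, -0.500000); Gamma_sss = 0.000000, Gamma_sst = 0.151091, Gamma_stt = 0.604365, Gamma_tss = 0.000000, Gamma_tst = -0.117515, Gamma_ttt = -0.470062
  tau = 0.666667: gamma = (0.944444, -0.097222), gamma' = (0.666667, -0.666667); Gamma_sss = 0.000000, Gamma_sst = 0.141596, Gamma_stt = 0.566382, Gamma_tss = 0.000000, Gamma_tst = -0.123829, Gamma_ttt = -0.495315
  tau = 0.833333: gamma = (1.055556, -0.222222), gamma' = (0.666667, -0.833333); Gamma_sss = 0.000000, Gamma_sst = 0.128117, Gamma_stt = 0.512470, Gamma_tss = 0.000000, Gamma_tst = -0.130135, Gamma_ttt = -0.520540
  tau = 1.000000: gamma = (1.166667, -0.375000), gamma' = (0.666667, -1.000000); Gamma_sss = 0.000000, Gamma_sst = 0.111334, Gamma_stt = 0.445335, Gamma_tss = 0.000000, Gamma_tst = -0.134700, Gamma_ttt = -0.538801
step 0: V^s = -2.0000, V^t = 0.1250
step 1: k1 = (-0.013006, 0.009230), k2 = (-0.052765, 0.036822), k3 = (-0.052940, 0.036944), k4 = (-0.090945, 0.065480); V <- V + (h/6)(k1 + 2k2 + 2k3 + k4): V^s = -2.0175, V^t = 0.1373
step 2: k1 = (-0.090935, 0.065473), k2 = (-0.123692, 0.096205), k3 = (-0.123073, 0.095723), k4 = (-0.146389, 0.128021); V <- V + (h/6)(k1 + 2k2 + 2k3 + k4): V^s = -2.0581, V^t = 0.1694
step 3: k1 = (-0.146302, 0.127945), k2 = (-0.157170, 0.159645), k3 = (-0.155559, 0.158008), k4 = (-0.152491, 0.184495); V <- V + (h/6)(k1 + 2k2 + 2k3 + k4): V^s = -2.1095, V^t = 0.2221


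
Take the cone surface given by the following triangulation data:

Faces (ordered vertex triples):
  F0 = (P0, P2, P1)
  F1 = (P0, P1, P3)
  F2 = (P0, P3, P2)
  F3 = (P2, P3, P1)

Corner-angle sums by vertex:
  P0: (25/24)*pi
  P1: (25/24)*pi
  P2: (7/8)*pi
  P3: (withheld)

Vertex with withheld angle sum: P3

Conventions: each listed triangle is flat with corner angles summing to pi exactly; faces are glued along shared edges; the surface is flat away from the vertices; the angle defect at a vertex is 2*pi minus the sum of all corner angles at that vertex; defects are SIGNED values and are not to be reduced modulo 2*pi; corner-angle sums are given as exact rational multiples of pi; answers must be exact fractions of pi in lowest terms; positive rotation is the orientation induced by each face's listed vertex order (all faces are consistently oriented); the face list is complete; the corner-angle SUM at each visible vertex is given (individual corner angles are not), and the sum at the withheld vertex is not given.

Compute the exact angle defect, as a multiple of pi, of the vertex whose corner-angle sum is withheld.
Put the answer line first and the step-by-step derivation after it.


Answer: defect(P3) = (23/24)*pi

V = 4, E = 6, F = 4; chi = V - E + F = 2
Gauss-Bonnet: total defect = 2*pi*chi = 4*pi; visible defects sum to (73/24)*pi


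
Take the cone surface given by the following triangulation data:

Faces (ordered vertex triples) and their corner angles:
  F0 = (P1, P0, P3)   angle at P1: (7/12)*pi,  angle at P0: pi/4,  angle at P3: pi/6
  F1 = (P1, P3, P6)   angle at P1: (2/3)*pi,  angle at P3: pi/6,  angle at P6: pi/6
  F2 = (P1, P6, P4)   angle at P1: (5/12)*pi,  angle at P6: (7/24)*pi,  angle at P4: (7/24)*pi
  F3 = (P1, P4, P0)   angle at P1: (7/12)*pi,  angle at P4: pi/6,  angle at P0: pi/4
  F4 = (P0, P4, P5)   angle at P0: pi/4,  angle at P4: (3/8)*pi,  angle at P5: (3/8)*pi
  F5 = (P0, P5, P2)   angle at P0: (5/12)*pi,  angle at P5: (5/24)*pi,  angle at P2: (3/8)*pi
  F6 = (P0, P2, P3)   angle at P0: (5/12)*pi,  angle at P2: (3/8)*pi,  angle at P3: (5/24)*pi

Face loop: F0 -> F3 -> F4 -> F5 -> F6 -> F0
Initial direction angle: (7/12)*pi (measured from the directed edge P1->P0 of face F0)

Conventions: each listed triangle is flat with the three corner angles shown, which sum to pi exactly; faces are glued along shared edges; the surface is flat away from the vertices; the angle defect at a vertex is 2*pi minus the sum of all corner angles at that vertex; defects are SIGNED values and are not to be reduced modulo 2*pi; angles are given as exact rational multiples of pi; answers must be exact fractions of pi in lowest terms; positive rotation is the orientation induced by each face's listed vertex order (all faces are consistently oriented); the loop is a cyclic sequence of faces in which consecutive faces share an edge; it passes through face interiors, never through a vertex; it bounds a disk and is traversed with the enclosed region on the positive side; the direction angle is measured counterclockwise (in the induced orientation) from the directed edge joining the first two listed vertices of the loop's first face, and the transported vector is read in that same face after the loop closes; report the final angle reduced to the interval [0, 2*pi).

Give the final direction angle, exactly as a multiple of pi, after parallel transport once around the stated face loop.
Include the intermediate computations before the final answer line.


enclosed vertex P0: corner angles sum to (19/12)*pi, defect = 2*pi - (19/12)*pi = (5/12)*pi
adding the enclosed defects to the starting angle (mod 2*pi, induced orientation) gives the holonomy
final angle = (7/12)*pi + (5/12)*pi = pi (mod 2*pi)

Answer: final direction angle = pi


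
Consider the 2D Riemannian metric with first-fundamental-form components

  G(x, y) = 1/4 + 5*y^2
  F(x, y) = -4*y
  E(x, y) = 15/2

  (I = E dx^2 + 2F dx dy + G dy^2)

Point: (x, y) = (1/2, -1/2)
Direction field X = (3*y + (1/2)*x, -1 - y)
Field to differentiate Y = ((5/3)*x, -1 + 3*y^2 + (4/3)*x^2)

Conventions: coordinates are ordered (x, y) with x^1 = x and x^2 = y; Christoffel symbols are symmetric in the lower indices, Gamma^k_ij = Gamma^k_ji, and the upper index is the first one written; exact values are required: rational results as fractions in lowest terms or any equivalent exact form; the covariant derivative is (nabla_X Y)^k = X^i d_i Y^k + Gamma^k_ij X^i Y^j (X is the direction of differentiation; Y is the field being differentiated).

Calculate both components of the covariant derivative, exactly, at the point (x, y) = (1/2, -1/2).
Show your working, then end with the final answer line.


E = 15/2, F = 2, G = 3/2 at the point
E_x = 0, E_y = 0, F_x = 0, F_y = -4, G_x = 0, G_y = -5
EG - F^2 = 29/4;  g^inv = (4/29) * [[3/2, -2], [-2, 15/2]]
first-kind symbols [ij,l] = (1/2)(d_i g_jl + d_j g_il - d_l g_ij): [xx,x] = E_x/2 = 0, [xx,y] = F_x - E_y/2 = 0, [xy,x] = E_y/2 = 0, [xy,y] = G_x/2 = 0, [yy,x] = F_y - G_x/2 = -4, [yy,y] = G_y/2 = -5/2
Gamma^x_ij = (G*[ij,x] - F*[ij,y])/(EG - F^2), Gamma^y_ij = (E*[ij,y] - F*[ij,x])/(EG - F^2)
Gamma_xxx = 0, Gamma_xxy = 0, Gamma_xyy = -4/29, Gamma_yxx = 0, Gamma_yxy = 0, Gamma_yyy = -43/29
X = (-5/4, -1/2), Y = (5/6, 1/12) at the point

Answer: (nabla_X Y)^x = -241/116, (nabla_X Y)^y = -73/696


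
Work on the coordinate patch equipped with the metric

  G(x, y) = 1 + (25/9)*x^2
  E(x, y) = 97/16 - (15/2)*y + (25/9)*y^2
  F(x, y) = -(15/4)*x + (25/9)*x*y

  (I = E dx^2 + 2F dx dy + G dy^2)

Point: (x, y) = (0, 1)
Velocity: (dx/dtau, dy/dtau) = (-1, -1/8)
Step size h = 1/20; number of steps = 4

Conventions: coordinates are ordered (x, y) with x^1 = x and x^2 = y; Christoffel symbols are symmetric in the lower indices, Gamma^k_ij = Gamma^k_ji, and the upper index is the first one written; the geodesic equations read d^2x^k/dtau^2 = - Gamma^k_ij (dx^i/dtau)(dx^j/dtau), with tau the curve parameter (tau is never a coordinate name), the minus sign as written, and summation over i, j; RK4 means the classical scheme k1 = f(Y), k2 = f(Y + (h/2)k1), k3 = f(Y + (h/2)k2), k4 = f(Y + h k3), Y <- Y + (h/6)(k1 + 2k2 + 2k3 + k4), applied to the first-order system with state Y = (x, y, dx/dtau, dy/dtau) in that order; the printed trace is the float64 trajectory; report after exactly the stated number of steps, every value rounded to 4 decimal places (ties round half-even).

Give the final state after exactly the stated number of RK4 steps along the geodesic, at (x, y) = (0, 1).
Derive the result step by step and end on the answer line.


f(Y) = (dx/dtau, dy/dtau, -Gamma^x_ij Y'^i Y'^j, -Gamma^y_ij Y'^i Y'^j) with the Gammas evaluated at the stage position; h = 0.050000; intermediate values shown to 6 dp
step 0: x = 0.0000, y = 1.0000, dx/dtau = -1.0000, dy/dtau = -0.1250
step 1:
  k1: at (x, y) = (0.000000, 1.000000), (dx/dtau, dy/dtau) = (-1.000000, -0.125000); Gamma_xxx = 0.000000, Gamma_xxy = -0.725389, Gamma_xyy = 0.000000, Gamma_yxx = 0.000000, Gamma_yxy = 0.000000, Gamma_yyy = 0.000000; k1 = (-1.000000, -0.125000, 0.181347, 0.000000)
  k2: at (x, y) = (-0.025000, 0.996875), (dx/dtau, dy/dtau) = (-0.995466, -0.125000); Gamma_xxx = 0.000000, Gamma_xxy = -0.727609, Gamma_xyy = 0.000000, Gamma_yxx = 0.000000, Gamma_yxy = -0.051512, Gamma_yyy = 0.000000; k2 = (-0.995466, -0.125000, 0.181078, 0.012820)
  k3: at (x, y) = (-0.024887, 0.996875), (dx/dtau, dy/dtau) = (-0.995473, -0.124680); Gamma_xxx = 0.000000, Gamma_xxy = -0.727618, Gamma_xyy = 0.000000, Gamma_yxx = 0.000000, Gamma_yxy = -0.051279, Gamma_yyy = 0.000000; k3 = (-0.995473, -0.124680, 0.180617, 0.012729)
  k4: at (x, y) = (-0.049774, 0.993766), (dx/dtau, dy/dtau) = (-0.990969, -0.124364); Gamma_xxx = 0.000000, Gamma_xxy = -0.727929, Gamma_xyy = 0.000000, Gamma_yxx = 0.000000, Gamma_yxy = -0.101708, Gamma_yyy = 0.000000; k4 = (-0.990969, -0.124364, 0.179421, 0.025069)
  Y <- Y + (h/6)(k1 + 2k2 + 2k3 + k4): x = -0.0498, y = 0.9938, dx/dtau = -0.9910, dy/dtau = -0.1244
step 2:
  k1: at (x, y) = (-0.049774, 0.993761), (dx/dtau, dy/dtau) = (-0.990965, -0.124365); Gamma_xxx = 0.000000, Gamma_xxy = -0.727934, Gamma_xyy = 0.000000, Gamma_yxx = 0.000000, Gamma_yxy = -0.101707, Gamma_yyy = 0.000000; k1 = (-0.990965, -0.124365, 0.179424, 0.025069)
  k2: at (x, y) = (-0.074548, 0.990652), (dx/dtau, dy/dtau) = (-0.986480, -0.123739); Gamma_xxx = 0.000000, Gamma_xxy = -0.726413, Gamma_xyy = 0.000000, Gamma_yxx = 0.000000, Gamma_yxy = -0.150697, Gamma_yyy = 0.000000; k2 = (-0.986480, -0.123739, 0.177340, 0.036790)
  k3: at (x, y) = (-0.074436, 0.990667), (dx/dtau, dy/dtau) = (-0.986532, -0.123446); Gamma_xxx = 0.000000, Gamma_xxy = -0.726423, Gamma_xyy = 0.000000, Gamma_yxx = 0.000000, Gamma_yxy = -0.150478, Gamma_yyy = 0.000000; k3 = (-0.986532, -0.123446, 0.176932, 0.036651)
  k4: at (x, y) = (-0.099100, 0.987588), (dx/dtau, dy/dtau) = (-0.982119, -0.122533); Gamma_xxx = 0.000000, Gamma_xxy = -0.723141, Gamma_xyy = 0.000000, Gamma_yxx = 0.000000, Gamma_yxy = -0.197741, Gamma_yyy = 0.000000; k4 = (-0.982119, -0.122533, 0.174048, 0.047593)
  Y <- Y + (h/6)(k1 + 2k2 + 2k3 + k4): x = -0.0991, y = 0.9876, dx/dtau = -0.9821, dy/dtau = -0.1225
step 3:
  k1: at (x, y) = (-0.099100, 0.987583), (dx/dtau, dy/dtau) = (-0.982115, -0.122536); Gamma_xxx = 0.000000, Gamma_xxy = -0.723146, Gamma_xyy = 0.000000, Gamma_yxx = 0.000000, Gamma_yxy = -0.197738, Gamma_yyy = 0.000000; k1 = (-0.982115, -0.122536, 0.174053, 0.047593)
  k2: at (x, y) = (-0.123653, 0.984520), (dx/dtau, dy/dtau) = (-0.977764, -0.121346); Gamma_xxx = 0.000000, Gamma_xxy = -0.718225, Gamma_xyy = 0.000000, Gamma_yxx = 0.000000, Gamma_yxy = -0.242996, Gamma_yyy = 0.000000; k2 = (-0.977764, -0.121346, 0.170431, 0.057662)
  k3: at (x, y) = (-0.123544, 0.984550), (dx/dtau, dy/dtau) = (-0.977854, -0.121094); Gamma_xxx = 0.000000, Gamma_xxy = -0.718235, Gamma_xyy = 0.000000, Gamma_yxx = 0.000000, Gamma_yxy = -0.242806, Gamma_yyy = 0.000000; k3 = (-0.977854, -0.121094, 0.170096, 0.057502)
  k4: at (x, y) = (-0.147992, 0.981529), (dx/dtau, dy/dtau) = (-0.973610, -0.119661); Gamma_xxx = 0.000000, Gamma_xxy = -0.711784, Gamma_xyy = 0.000000, Gamma_yxx = 0.000000, Gamma_yxy = -0.285880, Gamma_yyy = 0.000000; k4 = (-0.973610, -0.119661, 0.165850, 0.066612)
  Y <- Y + (h/6)(k1 + 2k2 + 2k3 + k4): x = -0.1480, y = 0.9815, dx/dtau = -0.9736, dy/dtau = -0.1197
step 4:
  k1: at (x, y) = (-0.147991, 0.981524), (dx/dtau, dy/dtau) = (-0.973607, -0.119665); Gamma_xxx = 0.000000, Gamma_xxy = -0.711789, Gamma_xyy = 0.000000, Gamma_yxx = 0.000000, Gamma_yxy = -0.285876, Gamma_yyy = 0.000000; k1 = (-0.973607, -0.119665, 0.165856, 0.066613)
  k2: at (x, y) = (-0.172331, 0.978533), (dx/dtau, dy/dtau) = (-0.969461, -0.117999); Gamma_xxx = 0.000000, Gamma_xxy = -0.703955, Gamma_xyy = 0.000000, Gamma_yxx = 0.000000, Gamma_yxy = -0.326579, Gamma_yyy = 0.000000; k2 = (-0.969461, -0.117999, 0.161059, 0.074718)
  k3: at (x, y) = (-0.172228, 0.978574), (dx/dtau, dy/dtau) = (-0.969581, -0.117797); Gamma_xxx = 0.000000, Gamma_xxy = -0.703965, Gamma_xyy = 0.000000, Gamma_yxx = 0.000000, Gamma_yxy = -0.326424, Gamma_yyy = 0.000000; k3 = (-0.969581, -0.117797, 0.160804, 0.074564)
  k4: at (x, y) = (-0.196470, 0.975635), (dx/dtau, dy/dtau) = (-0.965567, -0.115936); Gamma_xxx = 0.000000, Gamma_xxy = -0.694878, Gamma_xyy = 0.000000, Gamma_yxx = 0.000000, Gamma_yxy = -0.364678, Gamma_yyy = 0.000000; k4 = (-0.965567, -0.115936, 0.155575, 0.081647)
  Y <- Y + (h/6)(k1 + 2k2 + 2k3 + k4): x = -0.1965, y = 0.9756, dx/dtau = -0.9656, dy/dtau = -0.1159

Answer: x = -0.1965, y = 0.9756, dx/dtau = -0.9656, dy/dtau = -0.1159


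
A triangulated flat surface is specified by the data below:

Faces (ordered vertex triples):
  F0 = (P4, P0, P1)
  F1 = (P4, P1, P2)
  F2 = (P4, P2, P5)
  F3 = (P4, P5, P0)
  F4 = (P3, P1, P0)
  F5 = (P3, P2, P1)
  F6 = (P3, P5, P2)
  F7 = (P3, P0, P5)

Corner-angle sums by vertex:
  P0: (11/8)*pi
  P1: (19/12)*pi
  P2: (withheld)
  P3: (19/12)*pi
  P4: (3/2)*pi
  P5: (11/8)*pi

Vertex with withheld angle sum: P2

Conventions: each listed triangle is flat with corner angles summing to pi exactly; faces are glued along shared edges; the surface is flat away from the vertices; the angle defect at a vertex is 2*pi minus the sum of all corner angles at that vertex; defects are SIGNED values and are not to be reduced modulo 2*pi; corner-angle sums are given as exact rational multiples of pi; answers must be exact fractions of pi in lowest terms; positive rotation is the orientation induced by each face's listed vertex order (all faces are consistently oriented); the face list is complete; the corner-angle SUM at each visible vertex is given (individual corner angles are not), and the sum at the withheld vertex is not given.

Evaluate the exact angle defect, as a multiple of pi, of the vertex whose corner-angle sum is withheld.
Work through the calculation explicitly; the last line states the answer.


V = 6, E = 12, F = 8; chi = V - E + F = 2
Gauss-Bonnet: total defect = 2*pi*chi = 4*pi; visible defects sum to (31/12)*pi

Answer: defect(P2) = (17/12)*pi


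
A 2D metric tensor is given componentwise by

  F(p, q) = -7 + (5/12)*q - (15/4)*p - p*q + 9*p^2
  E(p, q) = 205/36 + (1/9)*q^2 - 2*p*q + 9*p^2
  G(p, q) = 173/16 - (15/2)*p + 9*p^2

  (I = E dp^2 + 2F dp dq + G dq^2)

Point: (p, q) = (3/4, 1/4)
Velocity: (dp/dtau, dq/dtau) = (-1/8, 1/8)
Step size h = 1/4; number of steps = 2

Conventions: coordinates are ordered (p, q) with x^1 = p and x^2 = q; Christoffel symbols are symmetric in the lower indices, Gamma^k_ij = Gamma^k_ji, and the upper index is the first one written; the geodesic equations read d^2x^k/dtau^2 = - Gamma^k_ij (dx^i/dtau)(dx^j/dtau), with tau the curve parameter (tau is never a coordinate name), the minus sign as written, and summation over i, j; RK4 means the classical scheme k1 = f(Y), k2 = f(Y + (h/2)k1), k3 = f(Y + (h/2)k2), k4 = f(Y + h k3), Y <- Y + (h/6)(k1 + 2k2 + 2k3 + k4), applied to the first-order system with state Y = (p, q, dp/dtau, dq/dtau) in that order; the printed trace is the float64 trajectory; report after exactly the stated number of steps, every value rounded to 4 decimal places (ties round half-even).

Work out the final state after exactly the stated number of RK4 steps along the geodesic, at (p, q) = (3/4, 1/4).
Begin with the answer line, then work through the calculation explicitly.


Answer: p = 0.6856, q = 0.3107, dp/dtau = -0.1331, dq/dtau = 0.1172

f(Y) = (dp/dtau, dq/dtau, -Gamma^p_ij Y'^i Y'^j, -Gamma^q_ij Y'^i Y'^j) with the Gammas evaluated at the stage position; h = 0.250000; intermediate values shown to 6 dp
step 0: p = 0.7500, q = 0.2500, dp/dtau = -0.1250, dq/dtau = 0.1250
step 1:
  k1: at (p, q) = (0.750000, 0.250000), (dp/dtau, dq/dtau) = (-0.125000, 0.125000); Gamma_ppp = 1.395879, Gamma_ppq = 0.085380, Gamma_pqq = -0.411028, Gamma_qpp = 1.655509, Gamma_qpq = 0.332943, Gamma_qqq = -0.193818; k1 = (-0.125000, 0.125000, -0.012720, -0.012434)
  k2: at (p, q) = (0.734375, 0.265625), (dp/dtau, dq/dtau) = (-0.126590, 0.123446); Gamma_ppp = 1.451457, Gamma_ppq = 0.090436, Gamma_pqq = -0.411534, Gamma_qpp = 1.687544, Gamma_qpq = 0.325853, Gamma_qqq = -0.201931; k2 = (-0.126590, 0.123446, -0.014162, -0.013782)
  k3: at (p, q) = (0.734176, 0.265431), (dp/dtau, dq/dtau) = (-0.126770, 0.123277); Gamma_ppp = 1.452118, Gamma_ppq = 0.090480, Gamma_pqq = -0.411503, Gamma_qpp = 1.687960, Gamma_qpq = 0.325750, Gamma_qqq = -0.202010; k3 = (-0.126770, 0.123277, -0.014255, -0.013875)
  k4: at (p, q) = (0.718307, 0.280819), (dp/dtau, dq/dtau) = (-0.128564, 0.121531); Gamma_ppp = 1.511569, Gamma_ppq = 0.095194, Gamma_pqq = -0.411795, Gamma_qpp = 1.722855, Gamma_qpq = 0.318164, Gamma_qqq = -0.209997; k4 = (-0.128564, 0.121531, -0.015927, -0.015432)
  Y <- Y + (h/6)(k1 + 2k2 + 2k3 + k4): p = 0.7183, q = 0.2808, dp/dtau = -0.1286, dq/dtau = 0.1215
step 2:
  k1: at (p, q) = (0.718321, 0.280832), (dp/dtau, dq/dtau) = (-0.128562, 0.121534); Gamma_ppp = 1.511520, Gamma_ppq = 0.095192, Gamma_pqq = -0.411797, Gamma_qpp = 1.722824, Gamma_qpq = 0.318172, Gamma_qqq = -0.209991; k1 = (-0.128562, 0.121534, -0.015925, -0.015431)
  k2: at (p, q) = (0.702251, 0.296024), (dp/dtau, dq/dtau) = (-0.130552, 0.119605); Gamma_ppp = 1.575056, Gamma_ppq = 0.099467, Gamma_pqq = -0.411803, Gamma_qpp = 1.760760, Gamma_qpq = 0.310035, Gamma_qqq = -0.217762; k2 = (-0.130552, 0.119605, -0.017848, -0.017213)
  k3: at (p, q) = (0.702002, 0.295783), (dp/dtau, dq/dtau) = (-0.130793, 0.119383); Gamma_ppp = 1.575981, Gamma_ppq = 0.099505, Gamma_pqq = -0.411754, Gamma_qpp = 1.761355, Gamma_qpq = 0.309892, Gamma_qqq = -0.217850; k3 = (-0.130793, 0.119383, -0.017984, -0.017349)
  k4: at (p, q) = (0.685623, 0.310678), (dp/dtau, dq/dtau) = (-0.133058, 0.117197); Gamma_ppp = 1.644524, Gamma_ppq = 0.103225, Gamma_pqq = -0.411339, Gamma_qpp = 1.802986, Gamma_qpq = 0.301028, Gamma_qqq = -0.225338; k4 = (-0.133058, 0.117197, -0.020246, -0.019437)
  Y <- Y + (h/6)(k1 + 2k2 + 2k3 + k4): p = 0.6856, q = 0.3107, dp/dtau = -0.1331, dq/dtau = 0.1172


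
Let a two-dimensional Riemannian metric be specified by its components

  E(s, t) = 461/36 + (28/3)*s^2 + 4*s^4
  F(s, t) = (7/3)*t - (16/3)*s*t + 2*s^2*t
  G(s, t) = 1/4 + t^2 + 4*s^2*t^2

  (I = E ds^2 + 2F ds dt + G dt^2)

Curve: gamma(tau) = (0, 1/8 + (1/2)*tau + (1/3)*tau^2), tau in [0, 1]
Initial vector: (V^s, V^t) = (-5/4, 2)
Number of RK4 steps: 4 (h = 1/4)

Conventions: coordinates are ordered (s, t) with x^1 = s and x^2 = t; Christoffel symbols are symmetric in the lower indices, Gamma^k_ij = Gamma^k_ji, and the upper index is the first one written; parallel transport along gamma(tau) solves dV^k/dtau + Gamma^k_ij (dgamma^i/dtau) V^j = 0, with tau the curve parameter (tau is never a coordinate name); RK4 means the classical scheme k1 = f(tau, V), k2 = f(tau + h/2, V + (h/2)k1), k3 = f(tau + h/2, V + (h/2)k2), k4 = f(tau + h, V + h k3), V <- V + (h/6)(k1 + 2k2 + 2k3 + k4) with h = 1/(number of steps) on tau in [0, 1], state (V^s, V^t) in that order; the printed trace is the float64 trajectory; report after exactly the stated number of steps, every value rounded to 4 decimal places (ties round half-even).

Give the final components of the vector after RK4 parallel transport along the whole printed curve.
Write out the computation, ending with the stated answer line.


gamma'(tau) = (0, 1/2 + (2/3)*tau); f(tau, V)^k = -Gamma^k_ij(gamma(tau)) gamma'^i(tau) V^j; h = 1/4; intermediate values shown to 6 dp
curve data and Christoffel symbols at the stage parameters:
  tau = 0.000000: gamma = (0.000000, 0.125000), gamma' = (0.000000, 0.500000); Gamma_sss = 0.058631, Gamma_sst = 0.000000, Gamma_stt = 0.175893, Gamma_tss = -2.574183, Gamma_tst = 0.000000, Gamma_ttt = 0.277451
  tau = 0.125000: gamma = (0.000000, 0.192708), gamma' = (0.000000, 0.583333); Gamma_sss = 0.133000, Gamma_sst = 0.000000, Gamma_stt = 0.167878, Gamma_tss = -3.787682, Gamma_tst = 0.000000, Gamma_ttt = 0.408244
  tau = 0.250000: gamma = (0.000000, 0.270833), gamma' = (0.000000, 0.666667); Gamma_sss = 0.243980, Gamma_sst = 0.000000, Gamma_stt = 0.155916, Gamma_tss = -4.943939, Gamma_tst = 0.000000, Gamma_ttt = 0.532868
  tau = 0.375000: gamma = (0.000000, 0.359375), gamma' = (0.000000, 0.750000); Gamma_sss = 0.387084, Gamma_sst = 0.000000, Gamma_stt = 0.140492, Gamma_tss = -5.911251, Gamma_tst = 0.000000, Gamma_ttt = 0.637126
  tau = 0.500000: gamma = (0.000000, 0.458333), gamma' = (0.000000, 0.833333); Gamma_sss = 0.550620, Gamma_sst = 0.000000, Gamma_stt = 0.122866, Gamma_tss = -6.593140, Gamma_tst = 0.000000, Gamma_ttt = 0.710622
  tau = 0.625000: gamma = (0.000000, 0.567708), gamma' = (0.000000, 0.916667); Gamma_sss = 0.719570, Gamma_sst = 0.000000, Gamma_stt = 0.104656, Gamma_tss = -6.956157, Gamma_tst = 0.000000, Gamma_ttt = 0.749748
  tau = 0.750000: gamma = (0.000000, 0.687500), gamma' = (0.000000, 1.000000); Gamma_sss = 0.880443, Gamma_sst = 0.000000, Gamma_stt = 0.087317, Gamma_tss = -7.028299, Gamma_tst = 0.000000, Gamma_ttt = 0.757524
  tau = 0.875000: gamma = (0.000000, 0.817708), gamma' = (0.000000, 1.083333); Gamma_sss = 1.024321, Gamma_sst = 0.000000, Gamma_stt = 0.071809, Gamma_tss = -6.874786, Gamma_tst = 0.000000, Gamma_ttt = 0.740978
  tau = 1.000000: gamma = (0.000000, 0.958333), gamma' = (0.000000, 1.166667); Gamma_sss = 1.147278, Gamma_sst = 0.000000, Gamma_stt = 0.058557, Gamma_tss = -6.570124, Gamma_tst = 0.000000, Gamma_ttt = 0.708141
step 0: V^s = -1.2500, V^t = 2.0000
step 1: k1 = (-0.175893, -0.277451), k2 = (-0.192461, -0.468025), k3 = (-0.190128, -0.462352), k4 = (-0.195873, -0.669428); V <- V + (h/6)(k1 + 2k2 + 2k3 + k4): V^s = -1.2974, V^t = 1.8830
step 2: k1 = (-0.195728, -0.668932), k2 = (-0.189601, -0.859833), k3 = (-0.187086, -0.848431), k4 = (-0.171081, -0.989486); V <- V + (h/6)(k1 + 2k2 + 2k3 + k4): V^s = -1.3440, V^t = 1.6716
step 3: k1 = (-0.171148, -0.989872), k2 = (-0.148490, -1.063773), k3 = (-0.147604, -1.057424), k4 = (-0.122872, -1.065990); V <- V + (h/6)(k1 + 2k2 + 2k3 + k4): V^s = -1.3810, V^t = 1.4091
step 4: k1 = (-0.123041, -1.067451), k2 = (-0.099241, -1.024038), k3 = (-0.099663, -1.028394), k4 = (-0.078702, -0.951769); V <- V + (h/6)(k1 + 2k2 + 2k3 + k4): V^s = -1.4060, V^t = 1.1540

Answer: V^s = -1.4060, V^t = 1.1540


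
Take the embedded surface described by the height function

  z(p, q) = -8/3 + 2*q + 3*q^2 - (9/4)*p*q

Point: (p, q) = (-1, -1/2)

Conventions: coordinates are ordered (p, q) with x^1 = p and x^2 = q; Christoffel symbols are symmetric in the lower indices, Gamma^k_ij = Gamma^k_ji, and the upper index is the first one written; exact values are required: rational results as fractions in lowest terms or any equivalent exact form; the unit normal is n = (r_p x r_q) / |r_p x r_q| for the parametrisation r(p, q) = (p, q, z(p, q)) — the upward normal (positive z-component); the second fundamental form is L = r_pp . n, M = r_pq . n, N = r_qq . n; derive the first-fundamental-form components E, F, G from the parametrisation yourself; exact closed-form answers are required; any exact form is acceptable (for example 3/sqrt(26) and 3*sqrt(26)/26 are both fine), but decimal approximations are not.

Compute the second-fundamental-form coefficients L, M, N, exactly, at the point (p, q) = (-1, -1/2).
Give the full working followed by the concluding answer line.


z_p = 9/8, z_q = 5/4, z_pp = 0, z_pq = -9/4, z_qq = 6
E = 145/64, F = 45/32, G = 41/16; answer radicand W^2 = 245/64
unnormalised second-form numerators: l = 0, m = -9/4, n = 6; L = l/sqrt(245/64), and similarly M = m/sqrt(W^2), N = n/sqrt(W^2)

Answer: L = 0, M = -18*sqrt(5)/35, N = 48*sqrt(5)/35


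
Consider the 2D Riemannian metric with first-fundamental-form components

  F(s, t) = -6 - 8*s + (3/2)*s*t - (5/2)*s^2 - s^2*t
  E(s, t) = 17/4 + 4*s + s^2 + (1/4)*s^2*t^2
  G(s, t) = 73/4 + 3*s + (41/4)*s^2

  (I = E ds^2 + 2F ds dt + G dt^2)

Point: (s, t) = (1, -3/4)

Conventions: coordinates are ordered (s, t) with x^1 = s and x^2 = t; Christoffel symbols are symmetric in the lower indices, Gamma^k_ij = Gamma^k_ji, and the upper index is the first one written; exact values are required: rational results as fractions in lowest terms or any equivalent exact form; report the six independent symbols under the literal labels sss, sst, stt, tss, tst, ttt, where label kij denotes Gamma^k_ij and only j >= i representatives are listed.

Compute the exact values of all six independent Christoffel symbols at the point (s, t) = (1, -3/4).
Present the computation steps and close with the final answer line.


E = 601/64, F = -135/8, G = 63/2 at the point
E_s = 201/32, E_t = -3/8, F_s = -101/8, F_t = 1/2, G_s = 47/2, G_t = 0
EG - F^2 = 1413/128;  g^inv = (128/1413) * [[63/2, 135/8], [135/8, 601/64]]
first-kind symbols [ij,l] = (1/2)(d_i g_jl + d_j g_il - d_l g_ij): [ss,s] = E_s/2 = 201/64, [ss,t] = F_s - E_t/2 = -199/16, [st,s] = E_t/2 = -3/16, [st,t] = G_s/2 = 47/4, [tt,s] = F_t - G_s/2 = -45/4, [tt,t] = G_t/2 = 0
Gamma^s_ij = (G*[ij,s] - F*[ij,t])/(EG - F^2), Gamma^t_ij = (E*[ij,t] - F*[ij,s])/(EG - F^2)

Answer: Gamma_sss = -1578/157, Gamma_sst = 2736/157, Gamma_stt = -5040/157, Gamma_tss = -65329/11304, Gamma_tst = 27437/2826, Gamma_ttt = -2700/157


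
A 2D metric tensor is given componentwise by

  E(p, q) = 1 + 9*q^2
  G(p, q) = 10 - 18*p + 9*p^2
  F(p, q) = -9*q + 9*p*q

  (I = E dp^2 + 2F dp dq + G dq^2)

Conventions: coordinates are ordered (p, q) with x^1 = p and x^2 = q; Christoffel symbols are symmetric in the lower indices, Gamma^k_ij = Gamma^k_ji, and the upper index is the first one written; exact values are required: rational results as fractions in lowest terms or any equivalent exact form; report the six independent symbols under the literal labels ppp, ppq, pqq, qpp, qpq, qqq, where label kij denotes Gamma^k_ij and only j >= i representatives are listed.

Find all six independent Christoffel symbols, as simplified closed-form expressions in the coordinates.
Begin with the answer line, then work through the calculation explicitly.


Answer: Gamma_ppp = 0, Gamma_ppq = 9*q/(9*p^2 - 18*p + 9*q^2 + 10), Gamma_pqq = 0, Gamma_qpp = 0, Gamma_qpq = (9*p - 9)/(9*p^2 - 18*p + 9*q^2 + 10), Gamma_qqq = 0

E = 1 + 9*q^2; F = -9*q + 9*p*q; G = 10 - 18*p + 9*p^2
Gamma^k_ij = (1/2) g^{kl} (d_i g_jl + d_j g_il - d_l g_ij), with g^inv = (1/(EG-F^2)) [[G, -F], [-F, E]]
first partials: E_p = 0, E_q = 18*q, F_p = 9*q, F_q = -9 + 9*p, G_p = -18 + 18*p, G_q = 0
D = EG - F^2 = 10 - 18*p + 9*q^2 + 9*p^2
expanded: Gamma^p_pp = (G E_p - 2F F_p + F E_q)/(2D), Gamma^p_pq = (G E_q - F G_p)/(2D), Gamma^p_qq = (2G F_q - G G_p - F G_q)/(2D), Gamma^q_pp = (2E F_p - E E_q - F E_p)/(2D), Gamma^q_pq = (E G_p - F E_q)/(2D), Gamma^q_qq = (E G_q - 2F F_q + F G_p)/(2D); substitute and cancel common factors


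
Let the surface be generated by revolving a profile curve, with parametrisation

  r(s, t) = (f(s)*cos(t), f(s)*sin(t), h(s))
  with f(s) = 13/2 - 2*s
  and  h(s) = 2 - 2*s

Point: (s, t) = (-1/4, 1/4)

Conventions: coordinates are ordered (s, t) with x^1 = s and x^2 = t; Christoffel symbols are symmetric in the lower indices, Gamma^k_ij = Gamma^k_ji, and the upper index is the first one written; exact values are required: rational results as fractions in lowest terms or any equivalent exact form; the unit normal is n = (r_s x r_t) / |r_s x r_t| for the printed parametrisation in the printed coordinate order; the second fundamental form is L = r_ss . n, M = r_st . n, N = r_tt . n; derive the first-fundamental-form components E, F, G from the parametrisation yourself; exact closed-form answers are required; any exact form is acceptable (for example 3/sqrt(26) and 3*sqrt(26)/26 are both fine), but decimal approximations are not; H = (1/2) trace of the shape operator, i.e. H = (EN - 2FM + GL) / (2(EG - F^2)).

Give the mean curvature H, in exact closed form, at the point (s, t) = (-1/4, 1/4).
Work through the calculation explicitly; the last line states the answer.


f = 7, f' = -2, f'' = 0, h' = -2, h'' = 0
E = 8, F = 0, G = 49; answer radicand W^2 = 8
unnormalised second-form numerators: l = 0, m = 0, n = -14; L = l/sqrt(8), and similarly M = m/sqrt(W^2), N = n/sqrt(W^2)
H = (E*n - 2*F*m + G*l) / (2*(EG - F^2)*sqrt(W^2)); E*n - 2*F*m + G*l = -112, EG - F^2 = 392, so H = (-1/7)/sqrt(8)

Answer: H = -sqrt(2)/28


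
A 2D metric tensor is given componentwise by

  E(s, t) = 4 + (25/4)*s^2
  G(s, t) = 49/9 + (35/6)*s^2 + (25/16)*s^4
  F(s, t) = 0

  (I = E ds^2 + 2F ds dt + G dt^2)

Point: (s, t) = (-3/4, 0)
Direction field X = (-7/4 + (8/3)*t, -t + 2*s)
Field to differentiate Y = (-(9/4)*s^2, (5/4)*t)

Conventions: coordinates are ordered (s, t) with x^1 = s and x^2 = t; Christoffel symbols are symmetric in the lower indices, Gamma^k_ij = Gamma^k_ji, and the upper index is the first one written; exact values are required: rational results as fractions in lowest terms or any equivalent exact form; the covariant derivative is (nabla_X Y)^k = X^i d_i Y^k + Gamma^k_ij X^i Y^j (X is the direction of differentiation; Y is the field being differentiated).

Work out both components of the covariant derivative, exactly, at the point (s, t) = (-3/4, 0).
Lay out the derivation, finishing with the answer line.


E = 481/64, F = 0, G = 339889/36864 at the point
E_s = -75/8, E_t = 0, F_s = 0, F_t = 0, G_s = -2915/256, G_t = 0
EG - F^2 = 163486609/2359296;  g^inv = (2359296/163486609) * [[339889/36864, 0], [0, 481/64]]
first-kind symbols [ij,l] = (1/2)(d_i g_jl + d_j g_il - d_l g_ij): [ss,s] = E_s/2 = -75/16, [ss,t] = F_s - E_t/2 = 0, [st,s] = E_t/2 = 0, [st,t] = G_s/2 = -2915/512, [tt,s] = F_t - G_s/2 = 2915/512, [tt,t] = G_t/2 = 0
Gamma^s_ij = (G*[ij,s] - F*[ij,t])/(EG - F^2), Gamma^t_ij = (E*[ij,t] - F*[ij,s])/(EG - F^2)
Gamma_sss = -300/481, Gamma_sst = 0, Gamma_stt = 2915/3848, Gamma_tss = 0, Gamma_tst = -360/583, Gamma_ttt = 0
X = (-7/4, -3/2), Y = (-81/64, 0) at the point

Answer: (nabla_X Y)^s = -224343/30784, (nabla_X Y)^t = -28425/9328


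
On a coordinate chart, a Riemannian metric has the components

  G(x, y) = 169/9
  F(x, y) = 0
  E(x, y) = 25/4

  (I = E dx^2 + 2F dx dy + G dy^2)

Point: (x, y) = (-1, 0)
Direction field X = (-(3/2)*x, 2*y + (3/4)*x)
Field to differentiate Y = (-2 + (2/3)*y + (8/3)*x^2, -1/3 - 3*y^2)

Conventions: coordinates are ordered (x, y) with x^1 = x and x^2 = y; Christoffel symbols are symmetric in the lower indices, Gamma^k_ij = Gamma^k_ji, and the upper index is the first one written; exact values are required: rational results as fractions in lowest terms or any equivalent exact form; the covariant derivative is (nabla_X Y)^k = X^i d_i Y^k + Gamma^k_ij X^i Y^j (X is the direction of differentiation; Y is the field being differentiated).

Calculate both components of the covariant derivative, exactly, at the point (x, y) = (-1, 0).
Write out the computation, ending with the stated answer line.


E = 25/4, F = 0, G = 169/9 at the point
E_x = 0, E_y = 0, F_x = 0, F_y = 0, G_x = 0, G_y = 0
EG - F^2 = 4225/36;  g^inv = (36/4225) * [[169/9, 0], [0, 25/4]]
first-kind symbols [ij,l] = (1/2)(d_i g_jl + d_j g_il - d_l g_ij): [xx,x] = E_x/2 = 0, [xx,y] = F_x - E_y/2 = 0, [xy,x] = E_y/2 = 0, [xy,y] = G_x/2 = 0, [yy,x] = F_y - G_x/2 = 0, [yy,y] = G_y/2 = 0
Gamma^x_ij = (G*[ij,x] - F*[ij,y])/(EG - F^2), Gamma^y_ij = (E*[ij,y] - F*[ij,x])/(EG - F^2)
Gamma_xxx = 0, Gamma_xxy = 0, Gamma_xyy = 0, Gamma_yxx = 0, Gamma_yxy = 0, Gamma_yyy = 0
X = (3/2, -3/4), Y = (2/3, -1/3) at the point

Answer: (nabla_X Y)^x = -17/2, (nabla_X Y)^y = 0


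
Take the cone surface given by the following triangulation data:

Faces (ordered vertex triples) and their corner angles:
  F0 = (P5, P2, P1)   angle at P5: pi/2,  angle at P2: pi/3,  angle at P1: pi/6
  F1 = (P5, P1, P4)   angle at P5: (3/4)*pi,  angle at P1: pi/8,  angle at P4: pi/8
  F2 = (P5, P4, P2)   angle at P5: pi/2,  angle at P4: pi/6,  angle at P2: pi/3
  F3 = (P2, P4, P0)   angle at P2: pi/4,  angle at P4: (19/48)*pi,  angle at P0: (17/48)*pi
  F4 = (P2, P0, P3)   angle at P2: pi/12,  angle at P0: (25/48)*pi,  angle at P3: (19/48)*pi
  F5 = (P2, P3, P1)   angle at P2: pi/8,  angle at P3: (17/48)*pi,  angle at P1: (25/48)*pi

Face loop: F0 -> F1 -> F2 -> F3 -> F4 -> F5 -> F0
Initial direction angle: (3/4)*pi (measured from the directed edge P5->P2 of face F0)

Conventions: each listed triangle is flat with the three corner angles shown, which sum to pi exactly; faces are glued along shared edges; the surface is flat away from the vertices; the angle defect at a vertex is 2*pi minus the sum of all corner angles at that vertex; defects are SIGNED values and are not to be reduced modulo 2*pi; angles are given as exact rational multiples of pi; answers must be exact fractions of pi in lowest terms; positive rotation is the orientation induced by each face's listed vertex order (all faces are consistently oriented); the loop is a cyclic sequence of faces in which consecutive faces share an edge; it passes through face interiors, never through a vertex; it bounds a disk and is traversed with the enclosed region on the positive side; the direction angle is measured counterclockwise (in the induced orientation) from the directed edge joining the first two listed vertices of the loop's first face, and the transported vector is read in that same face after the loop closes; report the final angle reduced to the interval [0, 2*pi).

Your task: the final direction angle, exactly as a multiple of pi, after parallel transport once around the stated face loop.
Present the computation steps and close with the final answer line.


enclosed vertex P2: corner angles sum to (9/8)*pi, defect = 2*pi - (9/8)*pi = (7/8)*pi
enclosed vertex P5: corner angles sum to (7/4)*pi, defect = 2*pi - (7/4)*pi = pi/4
holonomy = initial angle + sum of enclosed defects (mod 2*pi), positive in the induced orientation
final angle = (3/4)*pi + (9/8)*pi = (15/8)*pi (mod 2*pi)

Answer: final direction angle = (15/8)*pi


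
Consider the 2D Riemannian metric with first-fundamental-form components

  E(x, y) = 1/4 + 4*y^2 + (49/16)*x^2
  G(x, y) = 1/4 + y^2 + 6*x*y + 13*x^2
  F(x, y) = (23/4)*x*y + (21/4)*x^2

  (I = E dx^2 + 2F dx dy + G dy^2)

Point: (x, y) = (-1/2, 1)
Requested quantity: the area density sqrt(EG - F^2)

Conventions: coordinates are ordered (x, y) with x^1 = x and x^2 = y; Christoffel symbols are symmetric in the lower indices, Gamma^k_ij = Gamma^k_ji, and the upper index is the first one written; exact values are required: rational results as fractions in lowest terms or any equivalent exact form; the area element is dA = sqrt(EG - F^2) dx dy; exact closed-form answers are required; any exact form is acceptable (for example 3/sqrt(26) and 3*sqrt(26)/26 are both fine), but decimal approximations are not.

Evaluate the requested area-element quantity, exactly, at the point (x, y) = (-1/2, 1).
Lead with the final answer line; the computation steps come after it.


Answer: sqrt(EG - F^2) = sqrt(1301)/16

E = 321/64, F = -25/16, G = 3/2; EG - F^2 = 1301/256


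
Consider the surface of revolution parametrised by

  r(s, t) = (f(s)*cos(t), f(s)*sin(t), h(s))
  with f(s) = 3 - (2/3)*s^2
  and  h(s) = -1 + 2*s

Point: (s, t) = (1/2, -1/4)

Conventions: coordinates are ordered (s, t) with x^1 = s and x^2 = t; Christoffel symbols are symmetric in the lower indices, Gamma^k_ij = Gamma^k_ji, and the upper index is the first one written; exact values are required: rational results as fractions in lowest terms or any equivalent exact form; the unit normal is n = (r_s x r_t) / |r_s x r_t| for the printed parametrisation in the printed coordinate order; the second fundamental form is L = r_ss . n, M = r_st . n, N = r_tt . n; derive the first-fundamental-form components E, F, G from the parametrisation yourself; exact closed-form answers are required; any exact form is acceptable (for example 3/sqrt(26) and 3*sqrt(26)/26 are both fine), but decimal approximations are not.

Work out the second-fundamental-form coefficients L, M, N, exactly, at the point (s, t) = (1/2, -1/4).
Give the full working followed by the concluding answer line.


f = 17/6, f' = -2/3, f'' = -4/3, h' = 2, h'' = 0
E = 40/9, F = 0, G = 289/36; answer radicand W^2 = 40/9
unnormalised second-form numerators: l = 8/3, m = 0, n = 17/3; L = l/sqrt(40/9), and similarly M = m/sqrt(W^2), N = n/sqrt(W^2)

Answer: L = 2*sqrt(10)/5, M = 0, N = 17*sqrt(10)/20


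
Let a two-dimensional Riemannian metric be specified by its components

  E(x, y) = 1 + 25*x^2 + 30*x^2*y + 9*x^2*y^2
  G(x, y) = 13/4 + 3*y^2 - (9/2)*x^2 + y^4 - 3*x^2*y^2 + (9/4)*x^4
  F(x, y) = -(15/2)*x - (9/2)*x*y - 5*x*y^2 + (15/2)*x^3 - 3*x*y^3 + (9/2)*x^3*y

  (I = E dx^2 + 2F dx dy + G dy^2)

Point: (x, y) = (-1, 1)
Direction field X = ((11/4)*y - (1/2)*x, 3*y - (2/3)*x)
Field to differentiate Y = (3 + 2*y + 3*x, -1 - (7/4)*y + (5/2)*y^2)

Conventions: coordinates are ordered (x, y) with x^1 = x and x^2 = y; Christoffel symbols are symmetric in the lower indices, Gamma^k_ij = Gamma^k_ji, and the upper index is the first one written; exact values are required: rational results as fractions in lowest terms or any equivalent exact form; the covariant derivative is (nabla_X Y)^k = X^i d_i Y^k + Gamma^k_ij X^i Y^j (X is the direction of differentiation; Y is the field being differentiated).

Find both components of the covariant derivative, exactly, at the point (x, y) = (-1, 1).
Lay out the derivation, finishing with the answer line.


E = 65, F = 8, G = 2 at the point
E_x = -128, E_y = 48, F_x = 16, F_y = 19, G_x = 6, G_y = 4
EG - F^2 = 66;  g^inv = (1/66) * [[2, -8], [-8, 65]]
first-kind symbols [ij,l] = (1/2)(d_i g_jl + d_j g_il - d_l g_ij): [xx,x] = E_x/2 = -64, [xx,y] = F_x - E_y/2 = -8, [xy,x] = E_y/2 = 24, [xy,y] = G_x/2 = 3, [yy,x] = F_y - G_x/2 = 16, [yy,y] = G_y/2 = 2
Gamma^x_ij = (G*[ij,x] - F*[ij,y])/(EG - F^2), Gamma^y_ij = (E*[ij,y] - F*[ij,x])/(EG - F^2)
Gamma_xxx = -32/33, Gamma_xxy = 4/11, Gamma_xyy = 8/33, Gamma_yxx = -4/33, Gamma_yxy = 1/22, Gamma_yyy = 1/33
X = (13/4, 11/3), Y = (2, -1/4) at the point

Answer: (nabla_X Y)^x = 1280/99, (nabla_X Y)^y = 36107/3168
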